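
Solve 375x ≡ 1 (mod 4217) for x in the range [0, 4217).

3621

gcd(4217, 375) = 1  (4217 = 11·375 + 92, 375 = 4·92 + 7, 92 = 13·7 + 1, 7 = 7·1).
Back-substituting, 375·(-596) + 4217·(53) = 1.
So 375·-596 ≡ 1 (mod 4217), and -596 mod 4217 = 3621.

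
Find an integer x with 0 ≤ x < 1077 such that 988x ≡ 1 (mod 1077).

121

gcd(1077, 988) = 1  (1077 = 1×988 + 89, 988 = 11×89 + 9, 89 = 9×9 + 8, 9 = 1×8 + 1, 8 = 8×1).
Back-substituting, 988×(121) + 1077×(-111) = 1.
So 988×121 ≡ 1 (mod 1077), and 121 mod 1077 = 121.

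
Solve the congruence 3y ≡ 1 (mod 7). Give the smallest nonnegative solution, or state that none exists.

gcd(7, 3) = 1.
1 divides 1, so solutions exist.
By Bézout, 3×(-2) + 7×(1) = 1.
So 3×(-2) ≡ 1 (mod 7); multiply by 1: y ≡ -2 (mod 7).
Smallest nonnegative: y = -2 mod 7 = 5.

5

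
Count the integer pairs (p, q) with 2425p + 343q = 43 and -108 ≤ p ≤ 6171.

gcd(2425, 343):
  2425 = 7*343 + 24
  343 = 14*24 + 7
  24 = 3*7 + 3
  7 = 2*3 + 1
  3 = 3*1
so gcd(2425, 343) = 1.
Back-substitute for Bézout coefficients:
  1 = 7 - 2*3
  ... = 2425*(-100) + 343*(707)
Scale by 43: particular solution (-4300, 30401); reduce p mod 343: (159, -1124).
General solution: p = 159 + 343t, q = -1124 - 2425t for integer t.
-108 ≤ 159 + 343t ≤ 6171 gives t ∈ [0, 17], which is 18 values.

18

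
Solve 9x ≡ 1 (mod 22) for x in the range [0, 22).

5

gcd(22, 9) = 1.
By Bézout, 9×(5) + 22×(-2) = 1.
So 9×5 ≡ 1 (mod 22), and 5 mod 22 = 5.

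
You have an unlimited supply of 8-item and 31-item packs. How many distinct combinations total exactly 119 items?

Need nonnegative integers with 8j + 31k = 119.
gcd(8, 31) = 1, and 8·(4) + 31·(-1) = 1.
So (j₀, k₀) = (476, -119); general j = 476 + 31t, k = -119 - 8t.
j ≥ 0 ⇒ t ≥ -15; k ≥ 0 ⇒ t ≤ -15. That's 1 value of t.

1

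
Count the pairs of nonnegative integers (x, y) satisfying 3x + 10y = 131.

4

gcd(10, 3) = 1  (10 = 3·3 + 1, 3 = 3·1).
Back-substituting, 3·(-3) + 10·(1) = 1.
Scale by 131: one solution is (-393, 131). Reduce x mod 10: (7, 11).
General: x = 7 + 10t, y = 11 - 3t.
x ≥ 0 ⇒ t ≥ 0; y ≥ 0 ⇒ t ≤ 3. So t ∈ [0, 3]: 4 solutions.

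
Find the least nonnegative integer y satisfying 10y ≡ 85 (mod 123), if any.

70

gcd(123, 10):
  123 = 12·10 + 3
  10 = 3·3 + 1
  3 = 3·1
so gcd(123, 10) = 1.
1 divides 85, so solutions exist.
Back-substitute for Bézout coefficients:
  1 = 10 - 3·3
  ... = 10·(37) + 123·(-3)
So 10·(37) ≡ 1 (mod 123); multiply by 85: y ≡ 3145 (mod 123).
Smallest nonnegative: y = 3145 mod 123 = 70.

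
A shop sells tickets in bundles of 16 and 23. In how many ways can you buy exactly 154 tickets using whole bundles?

1

Need nonnegative integers with 16j + 23k = 154.
gcd(16, 23) = 1, and 16·(-10) + 23·(7) = 1.
So (j₀, k₀) = (-1540, 1078); general j = -1540 + 23t, k = 1078 - 16t.
j ≥ 0 ⇒ t ≥ 67; k ≥ 0 ⇒ t ≤ 67. That's 1 value of t.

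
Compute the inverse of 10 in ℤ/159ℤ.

gcd(159, 10):
  159 = 15×10 + 9
  10 = 1×9 + 1
  9 = 9×1
so gcd(159, 10) = 1.
Back-substitute for Bézout coefficients:
  1 = 10 - 1×9
  ... = 10×(16) + 159×(-1)
So 10×16 ≡ 1 (mod 159), and 16 mod 159 = 16.

16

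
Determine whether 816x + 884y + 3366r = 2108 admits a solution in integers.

gcd(884, 816) = 68  (884 = 1·816 + 68, 816 = 12·68).
gcd(68, 3366) = 34.
34 divides 2108, so integer solutions exist.

yes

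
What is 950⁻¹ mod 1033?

112

gcd(1033, 950) = 1  (1033 = 1*950 + 83, 950 = 11*83 + 37, 83 = 2*37 + 9, 37 = 4*9 + 1, 9 = 9*1).
Back-substituting, 950*(112) + 1033*(-103) = 1.
So 950*112 ≡ 1 (mod 1033), and 112 mod 1033 = 112.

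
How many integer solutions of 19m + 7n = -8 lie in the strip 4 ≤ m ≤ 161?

gcd(19, 7) = 1  (19 = 2×7 + 5, 7 = 1×5 + 2, 5 = 2×2 + 1, 2 = 2×1).
Back-substituting, 19×(3) + 7×(-8) = 1.
Scale by -8: particular solution (-24, 64); reduce m mod 7: (4, -12).
General solution: m = 4 + 7t, n = -12 - 19t for integer t.
4 ≤ 4 + 7t ≤ 161 gives t ∈ [0, 22], which is 23 values.

23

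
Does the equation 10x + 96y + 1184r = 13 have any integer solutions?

gcd(96, 10) = 2.
gcd(2, 1184) = 2.
2 does not divide 13 (remainder 1), so no integer solutions.

no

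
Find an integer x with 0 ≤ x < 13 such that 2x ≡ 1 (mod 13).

7

gcd(13, 2) = 1.
By Bézout, 2·(-6) + 13·(1) = 1.
So 2·-6 ≡ 1 (mod 13), and -6 mod 13 = 7.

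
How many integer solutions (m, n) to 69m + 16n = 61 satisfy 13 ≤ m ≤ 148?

8

gcd(69, 16):
  69 = 4×16 + 5
  16 = 3×5 + 1
  5 = 5×1
so gcd(69, 16) = 1.
Back-substitute for Bézout coefficients:
  1 = 16 - 3×5
  ... = 69×(-3) + 16×(13)
Scale by 61: particular solution (-183, 793); reduce m mod 16: (9, -35).
General solution: m = 9 + 16t, n = -35 - 69t for integer t.
13 ≤ 9 + 16t ≤ 148 gives t ∈ [1, 8], which is 8 values.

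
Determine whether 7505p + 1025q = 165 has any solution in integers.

yes

gcd(7505, 1025):
  7505 = 7*1025 + 330
  1025 = 3*330 + 35
  330 = 9*35 + 15
  35 = 2*15 + 5
  15 = 3*5
so gcd(7505, 1025) = 5.
5 divides 165, so integer solutions exist.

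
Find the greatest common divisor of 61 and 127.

1

gcd(127, 61):
  127 = 2·61 + 5
  61 = 12·5 + 1
  5 = 5·1
so gcd(127, 61) = 1.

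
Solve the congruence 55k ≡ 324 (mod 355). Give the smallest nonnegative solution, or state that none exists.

no solution

gcd(355, 55):
  355 = 6*55 + 25
  55 = 2*25 + 5
  25 = 5*5
so gcd(355, 55) = 5.
5 does not divide 324, so the congruence has no solution.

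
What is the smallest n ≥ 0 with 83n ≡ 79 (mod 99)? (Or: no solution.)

gcd(99, 83) = 1.
1 divides 79, so solutions exist.
By Bézout, 83·(-31) + 99·(26) = 1.
So 83·(-31) ≡ 1 (mod 99); multiply by 79: n ≡ -2449 (mod 99).
Smallest nonnegative: n = -2449 mod 99 = 26.

26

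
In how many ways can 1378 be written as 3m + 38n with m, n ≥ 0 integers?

12

gcd(38, 3):
  38 = 12×3 + 2
  3 = 1×2 + 1
  2 = 2×1
so gcd(38, 3) = 1.
Back-substitute for Bézout coefficients:
  1 = 3 - 1×2
  ... = 3×(13) + 38×(-1)
Scale by 1378: one solution is (17914, -1378). Reduce m mod 38: (16, 35).
General: m = 16 + 38t, n = 35 - 3t.
m ≥ 0 ⇒ t ≥ 0; n ≥ 0 ⇒ t ≤ 11. So t ∈ [0, 11]: 12 solutions.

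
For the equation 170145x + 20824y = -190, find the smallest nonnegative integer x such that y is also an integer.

82

gcd(170145, 20824):
  170145 = 8·20824 + 3553
  20824 = 5·3553 + 3059
  3553 = 1·3059 + 494
  3059 = 6·494 + 95
  494 = 5·95 + 19
  95 = 5·19
so gcd(170145, 20824) = 19.
19 divides -190, so solutions exist.
Back-substitute for Bézout coefficients:
  19 = 494 - 5·95
  ... = 170145·(211) + 20824·(-1724)
Scale by -190/19 = -10: (x₀, y₀) = (-2110, 17240).
General solution: x = -2110 + 1096t, y = 17240 - 8955t for integer t.
x ≥ 0: smallest is -2110 mod 1096 = 82 (at t = 2), with y = -670.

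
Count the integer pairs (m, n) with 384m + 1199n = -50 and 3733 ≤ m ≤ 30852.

gcd(1199, 384) = 1.
By Bézout, 384*(153) + 1199*(-49) = 1.
Particular solution: (743, -238).
General solution: m = 743 + 1199t, n = -238 - 384t for integer t.
3733 ≤ 743 + 1199t ≤ 30852 gives t ∈ [3, 25], which is 23 values.

23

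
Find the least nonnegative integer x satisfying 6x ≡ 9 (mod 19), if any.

gcd(19, 6) = 1.
1 divides 9, so solutions exist.
By Bézout, 6·(-3) + 19·(1) = 1.
So 6·(-3) ≡ 1 (mod 19); multiply by 9: x ≡ -27 (mod 19).
Smallest nonnegative: x = -27 mod 19 = 11.

11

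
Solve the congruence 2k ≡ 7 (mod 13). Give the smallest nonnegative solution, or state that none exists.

10

gcd(13, 2) = 1.
1 divides 7, so solutions exist.
By Bézout, 2·(-6) + 13·(1) = 1.
So 2·(-6) ≡ 1 (mod 13); multiply by 7: k ≡ -42 (mod 13).
Smallest nonnegative: k = -42 mod 13 = 10.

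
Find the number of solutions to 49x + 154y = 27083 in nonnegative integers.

gcd(154, 49) = 7.
By Bézout, 49×(-3) + 154×(1) = 7.
One solution: (9, 173).
General: x = 9 + 22t, y = 173 - 7t.
x ≥ 0 ⇒ t ≥ 0; y ≥ 0 ⇒ t ≤ 24. So t ∈ [0, 24]: 25 solutions.

25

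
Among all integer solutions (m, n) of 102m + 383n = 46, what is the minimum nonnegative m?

gcd(383, 102) = 1  (383 = 3*102 + 77, 102 = 1*77 + 25, 77 = 3*25 + 2, 25 = 12*2 + 1, 2 = 2*1).
1 divides 46, so solutions exist.
Back-substituting, 102*(184) + 383*(-49) = 1.
Scale by 46/1 = 46: (m₀, n₀) = (8464, -2254).
General solution: m = 8464 + 383t, n = -2254 - 102t for integer t.
m ≥ 0: smallest is 8464 mod 383 = 38 (at t = -22), with n = -10.

38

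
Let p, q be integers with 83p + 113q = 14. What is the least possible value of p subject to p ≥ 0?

gcd(113, 83):
  113 = 1*83 + 30
  83 = 2*30 + 23
  30 = 1*23 + 7
  23 = 3*7 + 2
  7 = 3*2 + 1
  2 = 2*1
so gcd(113, 83) = 1.
1 divides 14, so solutions exist.
Back-substitute for Bézout coefficients:
  1 = 7 - 3*2
  ... = 83*(-49) + 113*(36)
Scale by 14/1 = 14: (p₀, q₀) = (-686, 504).
General solution: p = -686 + 113t, q = 504 - 83t for integer t.
p ≥ 0: smallest is -686 mod 113 = 105 (at t = 7), with q = -77.

105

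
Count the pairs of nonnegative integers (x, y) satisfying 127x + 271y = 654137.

19

gcd(271, 127):
  271 = 2·127 + 17
  127 = 7·17 + 8
  17 = 2·8 + 1
  8 = 8·1
so gcd(271, 127) = 1.
Back-substitute for Bézout coefficients:
  1 = 17 - 2·8
  ... = 127·(-32) + 271·(15)
Scale by 654137: one solution is (-20932384, 9812055). Reduce x mod 271: (198, 2321).
General: x = 198 + 271t, y = 2321 - 127t.
x ≥ 0 ⇒ t ≥ 0; y ≥ 0 ⇒ t ≤ 18. So t ∈ [0, 18]: 19 solutions.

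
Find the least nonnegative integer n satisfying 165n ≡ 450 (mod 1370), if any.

gcd(1370, 165):
  1370 = 8·165 + 50
  165 = 3·50 + 15
  50 = 3·15 + 5
  15 = 3·5
so gcd(1370, 165) = 5.
5 divides 450, so solutions exist.
Back-substitute for Bézout coefficients:
  5 = 50 - 3·15
  ... = 165·(-83) + 1370·(10)
So 165·(-83) ≡ 5 (mod 1370); multiply by 90: n ≡ -7470 (mod 274).
Smallest nonnegative: n = -7470 mod 274 = 202.

202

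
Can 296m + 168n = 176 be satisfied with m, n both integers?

gcd(296, 168):
  296 = 1×168 + 128
  168 = 1×128 + 40
  128 = 3×40 + 8
  40 = 5×8
so gcd(296, 168) = 8.
8 divides 176, so integer solutions exist.

yes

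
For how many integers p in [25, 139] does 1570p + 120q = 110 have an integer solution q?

9

gcd(1570, 120) = 10  (1570 = 13×120 + 10, 120 = 12×10).
Back-substituting, 1570×(1) + 120×(-13) = 10.
Scale by 11: particular solution (11, -143); reduce p mod 12: (11, -143).
General solution: p = 11 + 12t, q = -143 - 157t for integer t.
25 ≤ 11 + 12t ≤ 139 gives t ∈ [2, 10], which is 9 values.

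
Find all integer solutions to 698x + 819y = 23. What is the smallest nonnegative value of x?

433

gcd(819, 698) = 1  (819 = 1×698 + 121, 698 = 5×121 + 93, 121 = 1×93 + 28, 93 = 3×28 + 9, 28 = 3×9 + 1, 9 = 9×1).
1 divides 23, so solutions exist.
Back-substituting, 698×(-88) + 819×(75) = 1.
Scale by 23/1 = 23: (x₀, y₀) = (-2024, 1725).
General solution: x = -2024 + 819t, y = 1725 - 698t for integer t.
x ≥ 0: smallest is -2024 mod 819 = 433 (at t = 3), with y = -369.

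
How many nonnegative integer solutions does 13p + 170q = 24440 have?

12

gcd(170, 13) = 1  (170 = 13*13 + 1, 13 = 13*1).
Back-substituting, 13*(-13) + 170*(1) = 1.
Scale by 24440: one solution is (-317720, 24440). Reduce p mod 170: (10, 143).
General: p = 10 + 170t, q = 143 - 13t.
p ≥ 0 ⇒ t ≥ 0; q ≥ 0 ⇒ t ≤ 11. So t ∈ [0, 11]: 12 solutions.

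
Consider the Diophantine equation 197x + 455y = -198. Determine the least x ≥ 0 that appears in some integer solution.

gcd(455, 197):
  455 = 2·197 + 61
  197 = 3·61 + 14
  61 = 4·14 + 5
  14 = 2·5 + 4
  5 = 1·4 + 1
  4 = 4·1
so gcd(455, 197) = 1.
1 divides -198, so solutions exist.
Back-substitute for Bézout coefficients:
  1 = 5 - 1·4
  ... = 197·(-97) + 455·(42)
Scale by -198/1 = -198: (x₀, y₀) = (19206, -8316).
General solution: x = 19206 + 455t, y = -8316 - 197t for integer t.
x ≥ 0: smallest is 19206 mod 455 = 96 (at t = -42), with y = -42.

96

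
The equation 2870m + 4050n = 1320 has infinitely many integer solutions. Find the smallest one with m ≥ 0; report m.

gcd(4050, 2870) = 10.
10 divides 1320, so solutions exist.
By Bézout, 2870×(-127) + 4050×(90) = 10.
Scale by 1320/10 = 132: (m₀, n₀) = (-16764, 11880).
General solution: m = -16764 + 405t, n = 11880 - 287t for integer t.
m ≥ 0: smallest is -16764 mod 405 = 246 (at t = 42), with n = -174.

246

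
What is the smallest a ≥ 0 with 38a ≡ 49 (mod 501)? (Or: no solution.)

gcd(501, 38):
  501 = 13·38 + 7
  38 = 5·7 + 3
  7 = 2·3 + 1
  3 = 3·1
so gcd(501, 38) = 1.
1 divides 49, so solutions exist.
Back-substitute for Bézout coefficients:
  1 = 7 - 2·3
  ... = 38·(-145) + 501·(11)
So 38·(-145) ≡ 1 (mod 501); multiply by 49: a ≡ -7105 (mod 501).
Smallest nonnegative: a = -7105 mod 501 = 410.

410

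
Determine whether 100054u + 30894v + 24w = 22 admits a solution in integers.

yes

gcd(100054, 30894):
  100054 = 3·30894 + 7372
  30894 = 4·7372 + 1406
  7372 = 5·1406 + 342
  1406 = 4·342 + 38
  342 = 9·38
so gcd(100054, 30894) = 38.
gcd(38, 24) = 2.
2 divides 22, so integer solutions exist.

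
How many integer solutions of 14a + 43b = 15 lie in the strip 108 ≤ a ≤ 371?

gcd(43, 14) = 1.
By Bézout, 14·(-3) + 43·(1) = 1.
Particular solution: (41, -13).
General solution: a = 41 + 43t, b = -13 - 14t for integer t.
108 ≤ 41 + 43t ≤ 371 gives t ∈ [2, 7], which is 6 values.

6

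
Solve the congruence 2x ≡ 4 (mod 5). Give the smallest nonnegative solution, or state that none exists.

gcd(5, 2):
  5 = 2*2 + 1
  2 = 2*1
so gcd(5, 2) = 1.
1 divides 4, so solutions exist.
Back-substitute for Bézout coefficients:
  1 = 5 - 2*2
  ... = 2*(-2) + 5*(1)
So 2*(-2) ≡ 1 (mod 5); multiply by 4: x ≡ -8 (mod 5).
Smallest nonnegative: x = -8 mod 5 = 2.

2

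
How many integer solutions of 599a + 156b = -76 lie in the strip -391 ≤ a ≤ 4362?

gcd(599, 156) = 1.
By Bézout, 599·(-25) + 156·(96) = 1.
Particular solution: (28, -108).
General solution: a = 28 + 156t, b = -108 - 599t for integer t.
-391 ≤ 28 + 156t ≤ 4362 gives t ∈ [-2, 27], which is 30 values.

30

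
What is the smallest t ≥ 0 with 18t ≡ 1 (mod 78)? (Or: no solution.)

gcd(78, 18) = 6  (78 = 4*18 + 6, 18 = 3*6).
6 does not divide 1, so the congruence has no solution.

no solution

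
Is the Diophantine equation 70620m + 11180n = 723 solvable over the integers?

no

gcd(70620, 11180):
  70620 = 6*11180 + 3540
  11180 = 3*3540 + 560
  3540 = 6*560 + 180
  560 = 3*180 + 20
  180 = 9*20
so gcd(70620, 11180) = 20.
20 does not divide 723 (remainder 3), so no integer solutions.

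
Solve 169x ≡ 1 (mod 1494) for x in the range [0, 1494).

1273

gcd(1494, 169) = 1  (1494 = 8*169 + 142, 169 = 1*142 + 27, 142 = 5*27 + 7, 27 = 3*7 + 6, 7 = 1*6 + 1, 6 = 6*1).
Back-substituting, 169*(-221) + 1494*(25) = 1.
So 169*-221 ≡ 1 (mod 1494), and -221 mod 1494 = 1273.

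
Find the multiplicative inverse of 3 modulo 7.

gcd(7, 3):
  7 = 2×3 + 1
  3 = 3×1
so gcd(7, 3) = 1.
Back-substitute for Bézout coefficients:
  1 = 7 - 2×3
  ... = 3×(-2) + 7×(1)
So 3×-2 ≡ 1 (mod 7), and -2 mod 7 = 5.

5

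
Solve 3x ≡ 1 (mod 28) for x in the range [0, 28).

19

gcd(28, 3):
  28 = 9×3 + 1
  3 = 3×1
so gcd(28, 3) = 1.
Back-substitute for Bézout coefficients:
  1 = 28 - 9×3
  ... = 3×(-9) + 28×(1)
So 3×-9 ≡ 1 (mod 28), and -9 mod 28 = 19.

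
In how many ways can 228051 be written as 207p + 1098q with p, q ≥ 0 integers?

gcd(1098, 207) = 9  (1098 = 5*207 + 63, 207 = 3*63 + 18, 63 = 3*18 + 9, 18 = 2*9).
Back-substituting, 207*(-53) + 1098*(10) = 9.
Scale by 25339: one solution is (-1342967, 253390). Reduce p mod 122: (9, 206).
General: p = 9 + 122t, q = 206 - 23t.
p ≥ 0 ⇒ t ≥ 0; q ≥ 0 ⇒ t ≤ 8. So t ∈ [0, 8]: 9 solutions.

9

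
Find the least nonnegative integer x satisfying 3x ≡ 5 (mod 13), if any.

6

gcd(13, 3) = 1.
1 divides 5, so solutions exist.
By Bézout, 3·(-4) + 13·(1) = 1.
So 3·(-4) ≡ 1 (mod 13); multiply by 5: x ≡ -20 (mod 13).
Smallest nonnegative: x = -20 mod 13 = 6.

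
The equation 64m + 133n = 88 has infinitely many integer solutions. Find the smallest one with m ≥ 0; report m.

gcd(133, 64) = 1.
1 divides 88, so solutions exist.
By Bézout, 64×(-27) + 133×(13) = 1.
Scale by 88/1 = 88: (m₀, n₀) = (-2376, 1144).
General solution: m = -2376 + 133t, n = 1144 - 64t for integer t.
m ≥ 0: smallest is -2376 mod 133 = 18 (at t = 18), with n = -8.

18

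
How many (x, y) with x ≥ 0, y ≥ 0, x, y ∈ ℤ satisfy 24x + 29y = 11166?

gcd(29, 24):
  29 = 1·24 + 5
  24 = 4·5 + 4
  5 = 1·4 + 1
  4 = 4·1
so gcd(29, 24) = 1.
Back-substitute for Bézout coefficients:
  1 = 5 - 1·4
  ... = 24·(-6) + 29·(5)
Scale by 11166: one solution is (-66996, 55830). Reduce x mod 29: (23, 366).
General: x = 23 + 29t, y = 366 - 24t.
x ≥ 0 ⇒ t ≥ 0; y ≥ 0 ⇒ t ≤ 15. So t ∈ [0, 15]: 16 solutions.

16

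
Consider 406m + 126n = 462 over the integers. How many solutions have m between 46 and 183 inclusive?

16

gcd(406, 126) = 14  (406 = 3·126 + 28, 126 = 4·28 + 14, 28 = 2·14).
Back-substituting, 406·(-4) + 126·(13) = 14.
Scale by 33: particular solution (-132, 429); reduce m mod 9: (3, -6).
General solution: m = 3 + 9t, n = -6 - 29t for integer t.
46 ≤ 3 + 9t ≤ 183 gives t ∈ [5, 20], which is 16 values.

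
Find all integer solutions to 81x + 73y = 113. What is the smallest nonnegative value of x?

5

gcd(81, 73):
  81 = 1×73 + 8
  73 = 9×8 + 1
  8 = 8×1
so gcd(81, 73) = 1.
1 divides 113, so solutions exist.
Back-substitute for Bézout coefficients:
  1 = 73 - 9×8
  ... = 81×(-9) + 73×(10)
Scale by 113/1 = 113: (x₀, y₀) = (-1017, 1130).
General solution: x = -1017 + 73t, y = 1130 - 81t for integer t.
x ≥ 0: smallest is -1017 mod 73 = 5 (at t = 14), with y = -4.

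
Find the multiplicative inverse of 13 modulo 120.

37

gcd(120, 13):
  120 = 9*13 + 3
  13 = 4*3 + 1
  3 = 3*1
so gcd(120, 13) = 1.
Back-substitute for Bézout coefficients:
  1 = 13 - 4*3
  ... = 13*(37) + 120*(-4)
So 13*37 ≡ 1 (mod 120), and 37 mod 120 = 37.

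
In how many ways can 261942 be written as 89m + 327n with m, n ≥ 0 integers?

9

gcd(327, 89) = 1.
By Bézout, 89*(158) + 327*(-43) = 1.
One solution: (81, 779).
General: m = 81 + 327t, n = 779 - 89t.
m ≥ 0 ⇒ t ≥ 0; n ≥ 0 ⇒ t ≤ 8. So t ∈ [0, 8]: 9 solutions.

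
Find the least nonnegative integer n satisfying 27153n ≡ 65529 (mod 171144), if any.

15785

gcd(171144, 27153):
  171144 = 6·27153 + 8226
  27153 = 3·8226 + 2475
  8226 = 3·2475 + 801
  2475 = 3·801 + 72
  801 = 11·72 + 9
  72 = 8·9
so gcd(171144, 27153) = 9.
9 divides 65529, so solutions exist.
Back-substitute for Bézout coefficients:
  9 = 801 - 11·72
  ... = 27153·(-2351) + 171144·(373)
So 27153·(-2351) ≡ 9 (mod 171144); multiply by 7281: n ≡ -17117631 (mod 19016).
Smallest nonnegative: n = -17117631 mod 19016 = 15785.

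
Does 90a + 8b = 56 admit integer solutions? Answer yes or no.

gcd(90, 8) = 2.
2 divides 56, so integer solutions exist.

yes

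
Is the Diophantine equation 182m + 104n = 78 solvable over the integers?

gcd(182, 104) = 26.
26 divides 78, so integer solutions exist.

yes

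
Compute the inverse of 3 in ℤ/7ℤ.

5

gcd(7, 3) = 1.
By Bézout, 3×(-2) + 7×(1) = 1.
So 3×-2 ≡ 1 (mod 7), and -2 mod 7 = 5.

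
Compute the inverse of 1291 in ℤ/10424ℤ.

7275

gcd(10424, 1291):
  10424 = 8·1291 + 96
  1291 = 13·96 + 43
  96 = 2·43 + 10
  43 = 4·10 + 3
  10 = 3·3 + 1
  3 = 3·1
so gcd(10424, 1291) = 1.
Back-substitute for Bézout coefficients:
  1 = 10 - 3·3
  ... = 1291·(-3149) + 10424·(390)
So 1291·-3149 ≡ 1 (mod 10424), and -3149 mod 10424 = 7275.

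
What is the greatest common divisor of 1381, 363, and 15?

gcd(1381, 363) = 1  (1381 = 3*363 + 292, 363 = 1*292 + 71, 292 = 4*71 + 8, 71 = 8*8 + 7, 8 = 1*7 + 1, 7 = 7*1).
gcd(1, 15) = 1.

1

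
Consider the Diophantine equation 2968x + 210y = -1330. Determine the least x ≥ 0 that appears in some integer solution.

5

gcd(2968, 210) = 14.
14 divides -1330, so solutions exist.
By Bézout, 2968·(-7) + 210·(99) = 14.
Scale by -1330/14 = -95: (x₀, y₀) = (665, -9405).
General solution: x = 665 + 15t, y = -9405 - 212t for integer t.
x ≥ 0: smallest is 665 mod 15 = 5 (at t = -44), with y = -77.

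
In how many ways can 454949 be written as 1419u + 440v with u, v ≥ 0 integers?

gcd(1419, 440) = 11.
By Bézout, 1419*(9) + 440*(-29) = 11.
One solution: (31, 934).
General: u = 31 + 40t, v = 934 - 129t.
u ≥ 0 ⇒ t ≥ 0; v ≥ 0 ⇒ t ≤ 7. So t ∈ [0, 7]: 8 solutions.

8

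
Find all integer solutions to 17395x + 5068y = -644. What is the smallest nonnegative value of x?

652

gcd(17395, 5068) = 7.
7 divides -644, so solutions exist.
By Bézout, 17395×(229) + 5068×(-786) = 7.
Scale by -644/7 = -92: (x₀, y₀) = (-21068, 72312).
General solution: x = -21068 + 724t, y = 72312 - 2485t for integer t.
x ≥ 0: smallest is -21068 mod 724 = 652 (at t = 30), with y = -2238.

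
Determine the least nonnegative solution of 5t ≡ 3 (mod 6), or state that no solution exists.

3

gcd(6, 5) = 1  (6 = 1×5 + 1, 5 = 5×1).
1 divides 3, so solutions exist.
Back-substituting, 5×(-1) + 6×(1) = 1.
So 5×(-1) ≡ 1 (mod 6); multiply by 3: t ≡ -3 (mod 6).
Smallest nonnegative: t = -3 mod 6 = 3.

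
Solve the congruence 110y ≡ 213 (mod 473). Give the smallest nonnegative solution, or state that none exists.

gcd(473, 110) = 11  (473 = 4×110 + 33, 110 = 3×33 + 11, 33 = 3×11).
11 does not divide 213, so the congruence has no solution.

no solution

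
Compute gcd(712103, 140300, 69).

gcd(712103, 140300) = 23.
gcd(23, 69) = 23.

23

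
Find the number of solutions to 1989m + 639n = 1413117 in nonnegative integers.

10

gcd(1989, 639) = 9  (1989 = 3*639 + 72, 639 = 8*72 + 63, 72 = 1*63 + 9, 63 = 7*9).
Back-substituting, 1989*(9) + 639*(-28) = 9.
Scale by 157013: one solution is (1413117, -4396364). Reduce m mod 71: (4, 2199).
General: m = 4 + 71t, n = 2199 - 221t.
m ≥ 0 ⇒ t ≥ 0; n ≥ 0 ⇒ t ≤ 9. So t ∈ [0, 9]: 10 solutions.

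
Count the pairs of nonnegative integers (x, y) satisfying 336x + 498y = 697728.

gcd(498, 336):
  498 = 1·336 + 162
  336 = 2·162 + 12
  162 = 13·12 + 6
  12 = 2·6
so gcd(498, 336) = 6.
Back-substitute for Bézout coefficients:
  6 = 162 - 13·12
  ... = 336·(-40) + 498·(27)
Scale by 116288: one solution is (-4651520, 3139776). Reduce x mod 83: (49, 1368).
General: x = 49 + 83t, y = 1368 - 56t.
x ≥ 0 ⇒ t ≥ 0; y ≥ 0 ⇒ t ≤ 24. So t ∈ [0, 24]: 25 solutions.

25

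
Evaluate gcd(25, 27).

gcd(27, 25):
  27 = 1·25 + 2
  25 = 12·2 + 1
  2 = 2·1
so gcd(27, 25) = 1.

1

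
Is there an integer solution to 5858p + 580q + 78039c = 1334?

gcd(5858, 580):
  5858 = 10·580 + 58
  580 = 10·58
so gcd(5858, 580) = 58.
gcd(58, 78039) = 29.
29 divides 1334, so integer solutions exist.

yes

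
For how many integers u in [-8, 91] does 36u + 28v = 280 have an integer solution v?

15

gcd(36, 28) = 4.
By Bézout, 36*(-3) + 28*(4) = 4.
Particular solution: (0, 10).
General solution: u = 0 + 7t, v = 10 - 9t for integer t.
-8 ≤ 0 + 7t ≤ 91 gives t ∈ [-1, 13], which is 15 values.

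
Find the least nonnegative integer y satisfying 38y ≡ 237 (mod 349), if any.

gcd(349, 38):
  349 = 9·38 + 7
  38 = 5·7 + 3
  7 = 2·3 + 1
  3 = 3·1
so gcd(349, 38) = 1.
1 divides 237, so solutions exist.
Back-substitute for Bézout coefficients:
  1 = 7 - 2·3
  ... = 38·(-101) + 349·(11)
So 38·(-101) ≡ 1 (mod 349); multiply by 237: y ≡ -23937 (mod 349).
Smallest nonnegative: y = -23937 mod 349 = 144.

144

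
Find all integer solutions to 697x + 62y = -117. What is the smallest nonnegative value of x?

17

gcd(697, 62):
  697 = 11×62 + 15
  62 = 4×15 + 2
  15 = 7×2 + 1
  2 = 2×1
so gcd(697, 62) = 1.
1 divides -117, so solutions exist.
Back-substitute for Bézout coefficients:
  1 = 15 - 7×2
  ... = 697×(29) + 62×(-326)
Scale by -117/1 = -117: (x₀, y₀) = (-3393, 38142).
General solution: x = -3393 + 62t, y = 38142 - 697t for integer t.
x ≥ 0: smallest is -3393 mod 62 = 17 (at t = 55), with y = -193.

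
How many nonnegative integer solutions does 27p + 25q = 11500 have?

18

gcd(27, 25) = 1  (27 = 1×25 + 2, 25 = 12×2 + 1, 2 = 2×1).
Back-substituting, 27×(-12) + 25×(13) = 1.
Scale by 11500: one solution is (-138000, 149500). Reduce p mod 25: (0, 460).
General: p = 0 + 25t, q = 460 - 27t.
p ≥ 0 ⇒ t ≥ 0; q ≥ 0 ⇒ t ≤ 17. So t ∈ [0, 17]: 18 solutions.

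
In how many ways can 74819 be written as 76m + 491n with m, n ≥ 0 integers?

gcd(491, 76):
  491 = 6*76 + 35
  76 = 2*35 + 6
  35 = 5*6 + 5
  6 = 1*5 + 1
  5 = 5*1
so gcd(491, 76) = 1.
Back-substitute for Bézout coefficients:
  1 = 6 - 1*5
  ... = 76*(84) + 491*(-13)
Scale by 74819: one solution is (6284796, -972647). Reduce m mod 491: (487, 77).
General: m = 487 + 491t, n = 77 - 76t.
m ≥ 0 ⇒ t ≥ 0; n ≥ 0 ⇒ t ≤ 1. So t ∈ [0, 1]: 2 solutions.

2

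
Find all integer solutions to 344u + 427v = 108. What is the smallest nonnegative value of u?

45

gcd(427, 344) = 1  (427 = 1*344 + 83, 344 = 4*83 + 12, 83 = 6*12 + 11, 12 = 1*11 + 1, 11 = 11*1).
1 divides 108, so solutions exist.
Back-substituting, 344*(36) + 427*(-29) = 1.
Scale by 108/1 = 108: (u₀, v₀) = (3888, -3132).
General solution: u = 3888 + 427t, v = -3132 - 344t for integer t.
u ≥ 0: smallest is 3888 mod 427 = 45 (at t = -9), with v = -36.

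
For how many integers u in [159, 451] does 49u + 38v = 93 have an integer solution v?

7

gcd(49, 38) = 1  (49 = 1·38 + 11, 38 = 3·11 + 5, 11 = 2·5 + 1, 5 = 5·1).
Back-substituting, 49·(7) + 38·(-9) = 1.
Scale by 93: particular solution (651, -837); reduce u mod 38: (5, -4).
General solution: u = 5 + 38t, v = -4 - 49t for integer t.
159 ≤ 5 + 38t ≤ 451 gives t ∈ [5, 11], which is 7 values.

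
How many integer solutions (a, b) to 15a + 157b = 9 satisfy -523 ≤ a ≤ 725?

gcd(157, 15):
  157 = 10×15 + 7
  15 = 2×7 + 1
  7 = 7×1
so gcd(157, 15) = 1.
Back-substitute for Bézout coefficients:
  1 = 15 - 2×7
  ... = 15×(21) + 157×(-2)
Scale by 9: particular solution (189, -18); reduce a mod 157: (32, -3).
General solution: a = 32 + 157t, b = -3 - 15t for integer t.
-523 ≤ 32 + 157t ≤ 725 gives t ∈ [-3, 4], which is 8 values.

8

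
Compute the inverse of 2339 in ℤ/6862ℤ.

gcd(6862, 2339) = 1  (6862 = 2·2339 + 2184, 2339 = 1·2184 + 155, 2184 = 14·155 + 14, 155 = 11·14 + 1, 14 = 14·1).
Back-substituting, 2339·(487) + 6862·(-166) = 1.
So 2339·487 ≡ 1 (mod 6862), and 487 mod 6862 = 487.

487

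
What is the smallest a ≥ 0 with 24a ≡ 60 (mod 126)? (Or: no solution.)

gcd(126, 24) = 6  (126 = 5*24 + 6, 24 = 4*6).
6 divides 60, so solutions exist.
Back-substituting, 24*(-5) + 126*(1) = 6.
So 24*(-5) ≡ 6 (mod 126); multiply by 10: a ≡ -50 (mod 21).
Smallest nonnegative: a = -50 mod 21 = 13.

13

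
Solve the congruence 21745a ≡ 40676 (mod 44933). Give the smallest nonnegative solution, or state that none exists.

43164

gcd(44933, 21745):
  44933 = 2·21745 + 1443
  21745 = 15·1443 + 100
  1443 = 14·100 + 43
  100 = 2·43 + 14
  43 = 3·14 + 1
  14 = 14·1
so gcd(44933, 21745) = 1.
1 divides 40676, so solutions exist.
Back-substitute for Bézout coefficients:
  1 = 43 - 3·14
  ... = 21745·(-3145) + 44933·(1522)
So 21745·(-3145) ≡ 1 (mod 44933); multiply by 40676: a ≡ -127926020 (mod 44933).
Smallest nonnegative: a = -127926020 mod 44933 = 43164.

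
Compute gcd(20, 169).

1

gcd(169, 20):
  169 = 8×20 + 9
  20 = 2×9 + 2
  9 = 4×2 + 1
  2 = 2×1
so gcd(169, 20) = 1.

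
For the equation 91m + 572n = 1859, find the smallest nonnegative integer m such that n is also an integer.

33

gcd(572, 91) = 13.
13 divides 1859, so solutions exist.
By Bézout, 91·(19) + 572·(-3) = 13.
Scale by 1859/13 = 143: (m₀, n₀) = (2717, -429).
General solution: m = 2717 + 44t, n = -429 - 7t for integer t.
m ≥ 0: smallest is 2717 mod 44 = 33 (at t = -61), with n = -2.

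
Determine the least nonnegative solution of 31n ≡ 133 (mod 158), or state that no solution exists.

147

gcd(158, 31) = 1  (158 = 5×31 + 3, 31 = 10×3 + 1, 3 = 3×1).
1 divides 133, so solutions exist.
Back-substituting, 31×(51) + 158×(-10) = 1.
So 31×(51) ≡ 1 (mod 158); multiply by 133: n ≡ 6783 (mod 158).
Smallest nonnegative: n = 6783 mod 158 = 147.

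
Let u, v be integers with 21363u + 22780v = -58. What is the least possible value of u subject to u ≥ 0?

gcd(22780, 21363):
  22780 = 1·21363 + 1417
  21363 = 15·1417 + 108
  1417 = 13·108 + 13
  108 = 8·13 + 4
  13 = 3·4 + 1
  4 = 4·1
so gcd(22780, 21363) = 1.
1 divides -58, so solutions exist.
Back-substitute for Bézout coefficients:
  1 = 13 - 3·4
  ... = 21363·(-5273) + 22780·(4945)
Scale by -58/1 = -58: (u₀, v₀) = (305834, -286810).
General solution: u = 305834 + 22780t, v = -286810 - 21363t for integer t.
u ≥ 0: smallest is 305834 mod 22780 = 9694 (at t = -13), with v = -9091.

9694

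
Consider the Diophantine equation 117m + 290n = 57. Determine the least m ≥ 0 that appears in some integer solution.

gcd(290, 117) = 1  (290 = 2*117 + 56, 117 = 2*56 + 5, 56 = 11*5 + 1, 5 = 5*1).
1 divides 57, so solutions exist.
Back-substituting, 117*(-57) + 290*(23) = 1.
Scale by 57/1 = 57: (m₀, n₀) = (-3249, 1311).
General solution: m = -3249 + 290t, n = 1311 - 117t for integer t.
m ≥ 0: smallest is -3249 mod 290 = 231 (at t = 12), with n = -93.

231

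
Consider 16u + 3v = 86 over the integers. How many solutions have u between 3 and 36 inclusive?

gcd(16, 3) = 1.
By Bézout, 16*(1) + 3*(-5) = 1.
Particular solution: (2, 18).
General solution: u = 2 + 3t, v = 18 - 16t for integer t.
3 ≤ 2 + 3t ≤ 36 gives t ∈ [1, 11], which is 11 values.

11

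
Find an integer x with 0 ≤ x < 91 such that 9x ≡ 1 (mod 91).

gcd(91, 9) = 1.
By Bézout, 9·(-10) + 91·(1) = 1.
So 9·-10 ≡ 1 (mod 91), and -10 mod 91 = 81.

81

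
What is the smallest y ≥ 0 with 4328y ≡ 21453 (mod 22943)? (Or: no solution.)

13687

gcd(22943, 4328) = 1  (22943 = 5·4328 + 1303, 4328 = 3·1303 + 419, 1303 = 3·419 + 46, 419 = 9·46 + 5, 46 = 9·5 + 1, 5 = 5·1).
1 divides 21453, so solutions exist.
Back-substituting, 4328·(-4490) + 22943·(847) = 1.
So 4328·(-4490) ≡ 1 (mod 22943); multiply by 21453: y ≡ -96323970 (mod 22943).
Smallest nonnegative: y = -96323970 mod 22943 = 13687.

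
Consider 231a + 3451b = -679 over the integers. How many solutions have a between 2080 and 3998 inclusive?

gcd(3451, 231) = 7.
By Bézout, 231×(-239) + 3451×(16) = 7.
Particular solution: (12, -1).
General solution: a = 12 + 493t, b = -1 - 33t for integer t.
2080 ≤ 12 + 493t ≤ 3998 gives t ∈ [5, 8], which is 4 values.

4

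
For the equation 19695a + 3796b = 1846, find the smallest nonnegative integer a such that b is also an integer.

gcd(19695, 3796):
  19695 = 5*3796 + 715
  3796 = 5*715 + 221
  715 = 3*221 + 52
  221 = 4*52 + 13
  52 = 4*13
so gcd(19695, 3796) = 13.
13 divides 1846, so solutions exist.
Back-substitute for Bézout coefficients:
  13 = 221 - 4*52
  ... = 19695*(-69) + 3796*(358)
Scale by 1846/13 = 142: (a₀, b₀) = (-9798, 50836).
General solution: a = -9798 + 292t, b = 50836 - 1515t for integer t.
a ≥ 0: smallest is -9798 mod 292 = 130 (at t = 34), with b = -674.

130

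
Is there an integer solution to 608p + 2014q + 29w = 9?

gcd(2014, 608) = 38  (2014 = 3·608 + 190, 608 = 3·190 + 38, 190 = 5·38).
gcd(38, 29) = 1.
1 divides 9, so integer solutions exist.

yes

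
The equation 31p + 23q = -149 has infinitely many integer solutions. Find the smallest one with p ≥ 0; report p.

gcd(31, 23) = 1  (31 = 1·23 + 8, 23 = 2·8 + 7, 8 = 1·7 + 1, 7 = 7·1).
1 divides -149, so solutions exist.
Back-substituting, 31·(3) + 23·(-4) = 1.
Scale by -149/1 = -149: (p₀, q₀) = (-447, 596).
General solution: p = -447 + 23t, q = 596 - 31t for integer t.
p ≥ 0: smallest is -447 mod 23 = 13 (at t = 20), with q = -24.

13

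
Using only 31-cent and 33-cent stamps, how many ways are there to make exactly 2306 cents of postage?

Need nonnegative integers with 31j + 33k = 2306.
gcd(31, 33) = 1, and 31·(16) + 33·(-15) = 1.
So (j₀, k₀) = (36896, -34590); general j = 36896 + 33t, k = -34590 - 31t.
j ≥ 0 ⇒ t ≥ -1118; k ≥ 0 ⇒ t ≤ -1116. That's 3 values of t.

3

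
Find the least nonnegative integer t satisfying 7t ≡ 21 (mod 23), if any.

gcd(23, 7):
  23 = 3×7 + 2
  7 = 3×2 + 1
  2 = 2×1
so gcd(23, 7) = 1.
1 divides 21, so solutions exist.
Back-substitute for Bézout coefficients:
  1 = 7 - 3×2
  ... = 7×(10) + 23×(-3)
So 7×(10) ≡ 1 (mod 23); multiply by 21: t ≡ 210 (mod 23).
Smallest nonnegative: t = 210 mod 23 = 3.

3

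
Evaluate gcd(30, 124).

2

gcd(124, 30) = 2  (124 = 4×30 + 4, 30 = 7×4 + 2, 4 = 2×2).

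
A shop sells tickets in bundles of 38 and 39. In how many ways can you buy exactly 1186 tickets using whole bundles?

Need nonnegative integers with 38j + 39k = 1186.
gcd(38, 39) = 1, and 38·(-1) + 39·(1) = 1.
So (j₀, k₀) = (-1186, 1186); general j = -1186 + 39t, k = 1186 - 38t.
j ≥ 0 ⇒ t ≥ 31; k ≥ 0 ⇒ t ≤ 31. That's 1 value of t.

1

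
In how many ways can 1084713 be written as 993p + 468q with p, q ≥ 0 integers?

7

gcd(993, 468) = 3.
By Bézout, 993·(-41) + 468·(87) = 3.
One solution: (113, 2078).
General: p = 113 + 156t, q = 2078 - 331t.
p ≥ 0 ⇒ t ≥ 0; q ≥ 0 ⇒ t ≤ 6. So t ∈ [0, 6]: 7 solutions.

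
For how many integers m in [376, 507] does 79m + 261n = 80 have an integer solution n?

0

gcd(261, 79) = 1  (261 = 3*79 + 24, 79 = 3*24 + 7, 24 = 3*7 + 3, 7 = 2*3 + 1, 3 = 3*1).
Back-substituting, 79*(76) + 261*(-23) = 1.
Scale by 80: particular solution (6080, -1840); reduce m mod 261: (77, -23).
General solution: m = 77 + 261t, n = -23 - 79t for integer t.
376 ≤ 77 + 261t ≤ 507 gives t ∈ [2, 1], which is 0 values.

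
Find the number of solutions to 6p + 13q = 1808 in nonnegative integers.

gcd(13, 6) = 1.
By Bézout, 6*(-2) + 13*(1) = 1.
One solution: (11, 134).
General: p = 11 + 13t, q = 134 - 6t.
p ≥ 0 ⇒ t ≥ 0; q ≥ 0 ⇒ t ≤ 22. So t ∈ [0, 22]: 23 solutions.

23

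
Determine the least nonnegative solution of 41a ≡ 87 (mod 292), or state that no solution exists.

gcd(292, 41) = 1  (292 = 7×41 + 5, 41 = 8×5 + 1, 5 = 5×1).
1 divides 87, so solutions exist.
Back-substituting, 41×(57) + 292×(-8) = 1.
So 41×(57) ≡ 1 (mod 292); multiply by 87: a ≡ 4959 (mod 292).
Smallest nonnegative: a = 4959 mod 292 = 287.

287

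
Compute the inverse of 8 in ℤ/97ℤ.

gcd(97, 8) = 1  (97 = 12×8 + 1, 8 = 8×1).
Back-substituting, 8×(-12) + 97×(1) = 1.
So 8×-12 ≡ 1 (mod 97), and -12 mod 97 = 85.

85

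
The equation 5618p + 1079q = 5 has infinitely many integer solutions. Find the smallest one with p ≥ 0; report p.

gcd(5618, 1079) = 1  (5618 = 5*1079 + 223, 1079 = 4*223 + 187, 223 = 1*187 + 36, 187 = 5*36 + 7, 36 = 5*7 + 1, 7 = 7*1).
1 divides 5, so solutions exist.
Back-substituting, 5618*(150) + 1079*(-781) = 1.
Scale by 5/1 = 5: (p₀, q₀) = (750, -3905).
General solution: p = 750 + 1079t, q = -3905 - 5618t for integer t.
p ≥ 0: smallest is 750 mod 1079 = 750 (at t = 0), with q = -3905.

750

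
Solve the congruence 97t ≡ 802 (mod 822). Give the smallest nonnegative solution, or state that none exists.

gcd(822, 97) = 1  (822 = 8×97 + 46, 97 = 2×46 + 5, 46 = 9×5 + 1, 5 = 5×1).
1 divides 802, so solutions exist.
Back-substituting, 97×(-161) + 822×(19) = 1.
So 97×(-161) ≡ 1 (mod 822); multiply by 802: t ≡ -129122 (mod 822).
Smallest nonnegative: t = -129122 mod 822 = 754.

754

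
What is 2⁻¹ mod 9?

gcd(9, 2) = 1  (9 = 4×2 + 1, 2 = 2×1).
Back-substituting, 2×(-4) + 9×(1) = 1.
So 2×-4 ≡ 1 (mod 9), and -4 mod 9 = 5.

5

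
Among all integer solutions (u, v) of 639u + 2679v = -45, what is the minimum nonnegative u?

gcd(2679, 639) = 3  (2679 = 4×639 + 123, 639 = 5×123 + 24, 123 = 5×24 + 3, 24 = 8×3).
3 divides -45, so solutions exist.
Back-substituting, 639×(-109) + 2679×(26) = 3.
Scale by -45/3 = -15: (u₀, v₀) = (1635, -390).
General solution: u = 1635 + 893t, v = -390 - 213t for integer t.
u ≥ 0: smallest is 1635 mod 893 = 742 (at t = -1), with v = -177.

742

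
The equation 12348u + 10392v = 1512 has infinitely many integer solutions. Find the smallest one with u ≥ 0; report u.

548

gcd(12348, 10392) = 12.
12 divides 1512, so solutions exist.
By Bézout, 12348·(-85) + 10392·(101) = 12.
Scale by 1512/12 = 126: (u₀, v₀) = (-10710, 12726).
General solution: u = -10710 + 866t, v = 12726 - 1029t for integer t.
u ≥ 0: smallest is -10710 mod 866 = 548 (at t = 13), with v = -651.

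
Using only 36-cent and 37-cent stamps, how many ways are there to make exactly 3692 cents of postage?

Need nonnegative integers with 36j + 37k = 3692.
gcd(36, 37) = 1, and 36·(-1) + 37·(1) = 1.
So (j₀, k₀) = (-3692, 3692); general j = -3692 + 37t, k = 3692 - 36t.
j ≥ 0 ⇒ t ≥ 100; k ≥ 0 ⇒ t ≤ 102. That's 3 values of t.

3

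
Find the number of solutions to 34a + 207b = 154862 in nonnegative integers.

22

gcd(207, 34) = 1  (207 = 6·34 + 3, 34 = 11·3 + 1, 3 = 3·1).
Back-substituting, 34·(67) + 207·(-11) = 1.
Scale by 154862: one solution is (10375754, -1703482). Reduce a mod 207: (86, 734).
General: a = 86 + 207t, b = 734 - 34t.
a ≥ 0 ⇒ t ≥ 0; b ≥ 0 ⇒ t ≤ 21. So t ∈ [0, 21]: 22 solutions.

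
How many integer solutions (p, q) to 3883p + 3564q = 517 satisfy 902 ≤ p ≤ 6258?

gcd(3883, 3564):
  3883 = 1×3564 + 319
  3564 = 11×319 + 55
  319 = 5×55 + 44
  55 = 1×44 + 11
  44 = 4×11
so gcd(3883, 3564) = 11.
Back-substitute for Bézout coefficients:
  11 = 55 - 1×44
  ... = 3883×(-67) + 3564×(73)
Scale by 47: particular solution (-3149, 3431); reduce p mod 324: (91, -99).
General solution: p = 91 + 324t, q = -99 - 353t for integer t.
902 ≤ 91 + 324t ≤ 6258 gives t ∈ [3, 19], which is 17 values.

17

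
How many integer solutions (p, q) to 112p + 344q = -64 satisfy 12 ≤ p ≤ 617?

14

gcd(344, 112) = 8.
By Bézout, 112*(-3) + 344*(1) = 8.
Particular solution: (24, -8).
General solution: p = 24 + 43t, q = -8 - 14t for integer t.
12 ≤ 24 + 43t ≤ 617 gives t ∈ [0, 13], which is 14 values.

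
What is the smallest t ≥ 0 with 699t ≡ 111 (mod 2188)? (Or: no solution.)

357

gcd(2188, 699) = 1.
1 divides 111, so solutions exist.
By Bézout, 699*(-529) + 2188*(169) = 1.
So 699*(-529) ≡ 1 (mod 2188); multiply by 111: t ≡ -58719 (mod 2188).
Smallest nonnegative: t = -58719 mod 2188 = 357.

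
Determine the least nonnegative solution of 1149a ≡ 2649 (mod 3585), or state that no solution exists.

436

gcd(3585, 1149) = 3  (3585 = 3*1149 + 138, 1149 = 8*138 + 45, 138 = 3*45 + 3, 45 = 15*3).
3 divides 2649, so solutions exist.
Back-substituting, 1149*(-78) + 3585*(25) = 3.
So 1149*(-78) ≡ 3 (mod 3585); multiply by 883: a ≡ -68874 (mod 1195).
Smallest nonnegative: a = -68874 mod 1195 = 436.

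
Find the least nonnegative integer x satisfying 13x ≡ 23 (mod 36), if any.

35

gcd(36, 13) = 1  (36 = 2*13 + 10, 13 = 1*10 + 3, 10 = 3*3 + 1, 3 = 3*1).
1 divides 23, so solutions exist.
Back-substituting, 13*(-11) + 36*(4) = 1.
So 13*(-11) ≡ 1 (mod 36); multiply by 23: x ≡ -253 (mod 36).
Smallest nonnegative: x = -253 mod 36 = 35.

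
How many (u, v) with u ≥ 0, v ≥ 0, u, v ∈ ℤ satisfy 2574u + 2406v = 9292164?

9

gcd(2574, 2406):
  2574 = 1×2406 + 168
  2406 = 14×168 + 54
  168 = 3×54 + 6
  54 = 9×6
so gcd(2574, 2406) = 6.
Back-substitute for Bézout coefficients:
  6 = 168 - 3×54
  ... = 2574×(43) + 2406×(-46)
Scale by 1548694: one solution is (66593842, -71239924). Reduce u mod 401: (173, 3677).
General: u = 173 + 401t, v = 3677 - 429t.
u ≥ 0 ⇒ t ≥ 0; v ≥ 0 ⇒ t ≤ 8. So t ∈ [0, 8]: 9 solutions.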